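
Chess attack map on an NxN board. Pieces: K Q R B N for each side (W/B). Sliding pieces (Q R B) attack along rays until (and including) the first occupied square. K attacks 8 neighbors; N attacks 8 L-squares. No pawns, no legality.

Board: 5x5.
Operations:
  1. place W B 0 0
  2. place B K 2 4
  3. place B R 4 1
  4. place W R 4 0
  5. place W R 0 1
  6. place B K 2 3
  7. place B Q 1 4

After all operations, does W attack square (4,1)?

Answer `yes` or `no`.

Op 1: place WB@(0,0)
Op 2: place BK@(2,4)
Op 3: place BR@(4,1)
Op 4: place WR@(4,0)
Op 5: place WR@(0,1)
Op 6: place BK@(2,3)
Op 7: place BQ@(1,4)
Per-piece attacks for W:
  WB@(0,0): attacks (1,1) (2,2) (3,3) (4,4)
  WR@(0,1): attacks (0,2) (0,3) (0,4) (0,0) (1,1) (2,1) (3,1) (4,1) [ray(0,-1) blocked at (0,0); ray(1,0) blocked at (4,1)]
  WR@(4,0): attacks (4,1) (3,0) (2,0) (1,0) (0,0) [ray(0,1) blocked at (4,1); ray(-1,0) blocked at (0,0)]
W attacks (4,1): yes

Answer: yes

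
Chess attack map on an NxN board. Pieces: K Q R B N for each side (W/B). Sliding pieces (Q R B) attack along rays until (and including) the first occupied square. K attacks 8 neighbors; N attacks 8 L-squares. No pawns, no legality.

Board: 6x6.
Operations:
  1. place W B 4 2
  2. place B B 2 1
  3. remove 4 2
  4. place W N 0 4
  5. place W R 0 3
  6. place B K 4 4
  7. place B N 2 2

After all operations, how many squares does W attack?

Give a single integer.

Answer: 11

Derivation:
Op 1: place WB@(4,2)
Op 2: place BB@(2,1)
Op 3: remove (4,2)
Op 4: place WN@(0,4)
Op 5: place WR@(0,3)
Op 6: place BK@(4,4)
Op 7: place BN@(2,2)
Per-piece attacks for W:
  WR@(0,3): attacks (0,4) (0,2) (0,1) (0,0) (1,3) (2,3) (3,3) (4,3) (5,3) [ray(0,1) blocked at (0,4)]
  WN@(0,4): attacks (2,5) (1,2) (2,3)
Union (11 distinct): (0,0) (0,1) (0,2) (0,4) (1,2) (1,3) (2,3) (2,5) (3,3) (4,3) (5,3)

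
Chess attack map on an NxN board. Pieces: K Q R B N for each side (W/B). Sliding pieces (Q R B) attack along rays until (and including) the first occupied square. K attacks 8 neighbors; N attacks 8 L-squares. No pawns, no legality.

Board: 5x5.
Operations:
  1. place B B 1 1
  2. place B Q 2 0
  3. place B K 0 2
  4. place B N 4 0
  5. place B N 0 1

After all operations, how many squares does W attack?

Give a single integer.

Answer: 0

Derivation:
Op 1: place BB@(1,1)
Op 2: place BQ@(2,0)
Op 3: place BK@(0,2)
Op 4: place BN@(4,0)
Op 5: place BN@(0,1)
Per-piece attacks for W:
Union (0 distinct): (none)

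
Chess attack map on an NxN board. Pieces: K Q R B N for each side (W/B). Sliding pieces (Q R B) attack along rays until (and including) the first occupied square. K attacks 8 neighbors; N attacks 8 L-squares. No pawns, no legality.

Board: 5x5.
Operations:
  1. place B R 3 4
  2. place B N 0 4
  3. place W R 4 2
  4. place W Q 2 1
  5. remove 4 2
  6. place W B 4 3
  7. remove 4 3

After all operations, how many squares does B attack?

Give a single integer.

Answer: 10

Derivation:
Op 1: place BR@(3,4)
Op 2: place BN@(0,4)
Op 3: place WR@(4,2)
Op 4: place WQ@(2,1)
Op 5: remove (4,2)
Op 6: place WB@(4,3)
Op 7: remove (4,3)
Per-piece attacks for B:
  BN@(0,4): attacks (1,2) (2,3)
  BR@(3,4): attacks (3,3) (3,2) (3,1) (3,0) (4,4) (2,4) (1,4) (0,4) [ray(-1,0) blocked at (0,4)]
Union (10 distinct): (0,4) (1,2) (1,4) (2,3) (2,4) (3,0) (3,1) (3,2) (3,3) (4,4)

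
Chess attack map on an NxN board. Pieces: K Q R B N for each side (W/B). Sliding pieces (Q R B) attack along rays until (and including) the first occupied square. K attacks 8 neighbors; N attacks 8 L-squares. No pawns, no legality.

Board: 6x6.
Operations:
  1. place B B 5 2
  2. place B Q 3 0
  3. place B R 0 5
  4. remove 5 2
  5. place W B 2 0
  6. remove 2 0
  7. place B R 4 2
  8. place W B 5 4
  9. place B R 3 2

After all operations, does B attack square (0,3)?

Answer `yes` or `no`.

Answer: yes

Derivation:
Op 1: place BB@(5,2)
Op 2: place BQ@(3,0)
Op 3: place BR@(0,5)
Op 4: remove (5,2)
Op 5: place WB@(2,0)
Op 6: remove (2,0)
Op 7: place BR@(4,2)
Op 8: place WB@(5,4)
Op 9: place BR@(3,2)
Per-piece attacks for B:
  BR@(0,5): attacks (0,4) (0,3) (0,2) (0,1) (0,0) (1,5) (2,5) (3,5) (4,5) (5,5)
  BQ@(3,0): attacks (3,1) (3,2) (4,0) (5,0) (2,0) (1,0) (0,0) (4,1) (5,2) (2,1) (1,2) (0,3) [ray(0,1) blocked at (3,2)]
  BR@(3,2): attacks (3,3) (3,4) (3,5) (3,1) (3,0) (4,2) (2,2) (1,2) (0,2) [ray(0,-1) blocked at (3,0); ray(1,0) blocked at (4,2)]
  BR@(4,2): attacks (4,3) (4,4) (4,5) (4,1) (4,0) (5,2) (3,2) [ray(-1,0) blocked at (3,2)]
B attacks (0,3): yes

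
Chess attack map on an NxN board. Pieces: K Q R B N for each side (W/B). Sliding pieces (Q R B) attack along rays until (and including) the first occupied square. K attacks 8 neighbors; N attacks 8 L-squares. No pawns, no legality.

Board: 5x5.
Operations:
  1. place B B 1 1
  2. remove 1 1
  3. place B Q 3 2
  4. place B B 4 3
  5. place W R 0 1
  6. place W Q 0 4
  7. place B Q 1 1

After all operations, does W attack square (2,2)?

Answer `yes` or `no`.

Answer: yes

Derivation:
Op 1: place BB@(1,1)
Op 2: remove (1,1)
Op 3: place BQ@(3,2)
Op 4: place BB@(4,3)
Op 5: place WR@(0,1)
Op 6: place WQ@(0,4)
Op 7: place BQ@(1,1)
Per-piece attacks for W:
  WR@(0,1): attacks (0,2) (0,3) (0,4) (0,0) (1,1) [ray(0,1) blocked at (0,4); ray(1,0) blocked at (1,1)]
  WQ@(0,4): attacks (0,3) (0,2) (0,1) (1,4) (2,4) (3,4) (4,4) (1,3) (2,2) (3,1) (4,0) [ray(0,-1) blocked at (0,1)]
W attacks (2,2): yes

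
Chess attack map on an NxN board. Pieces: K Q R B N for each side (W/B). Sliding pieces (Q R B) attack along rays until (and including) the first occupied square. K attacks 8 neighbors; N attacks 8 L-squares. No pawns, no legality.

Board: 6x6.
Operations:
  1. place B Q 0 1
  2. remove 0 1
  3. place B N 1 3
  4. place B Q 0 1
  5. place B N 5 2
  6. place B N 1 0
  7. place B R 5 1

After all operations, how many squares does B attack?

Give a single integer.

Op 1: place BQ@(0,1)
Op 2: remove (0,1)
Op 3: place BN@(1,3)
Op 4: place BQ@(0,1)
Op 5: place BN@(5,2)
Op 6: place BN@(1,0)
Op 7: place BR@(5,1)
Per-piece attacks for B:
  BQ@(0,1): attacks (0,2) (0,3) (0,4) (0,5) (0,0) (1,1) (2,1) (3,1) (4,1) (5,1) (1,2) (2,3) (3,4) (4,5) (1,0) [ray(1,0) blocked at (5,1); ray(1,-1) blocked at (1,0)]
  BN@(1,0): attacks (2,2) (3,1) (0,2)
  BN@(1,3): attacks (2,5) (3,4) (0,5) (2,1) (3,2) (0,1)
  BR@(5,1): attacks (5,2) (5,0) (4,1) (3,1) (2,1) (1,1) (0,1) [ray(0,1) blocked at (5,2); ray(-1,0) blocked at (0,1)]
  BN@(5,2): attacks (4,4) (3,3) (4,0) (3,1)
Union (24 distinct): (0,0) (0,1) (0,2) (0,3) (0,4) (0,5) (1,0) (1,1) (1,2) (2,1) (2,2) (2,3) (2,5) (3,1) (3,2) (3,3) (3,4) (4,0) (4,1) (4,4) (4,5) (5,0) (5,1) (5,2)

Answer: 24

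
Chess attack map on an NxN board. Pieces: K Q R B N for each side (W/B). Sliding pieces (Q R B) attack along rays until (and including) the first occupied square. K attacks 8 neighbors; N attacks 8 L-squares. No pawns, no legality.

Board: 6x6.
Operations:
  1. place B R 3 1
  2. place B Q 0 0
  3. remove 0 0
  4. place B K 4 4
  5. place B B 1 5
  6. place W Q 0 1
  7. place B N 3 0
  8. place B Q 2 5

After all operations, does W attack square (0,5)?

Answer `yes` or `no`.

Op 1: place BR@(3,1)
Op 2: place BQ@(0,0)
Op 3: remove (0,0)
Op 4: place BK@(4,4)
Op 5: place BB@(1,5)
Op 6: place WQ@(0,1)
Op 7: place BN@(3,0)
Op 8: place BQ@(2,5)
Per-piece attacks for W:
  WQ@(0,1): attacks (0,2) (0,3) (0,4) (0,5) (0,0) (1,1) (2,1) (3,1) (1,2) (2,3) (3,4) (4,5) (1,0) [ray(1,0) blocked at (3,1)]
W attacks (0,5): yes

Answer: yes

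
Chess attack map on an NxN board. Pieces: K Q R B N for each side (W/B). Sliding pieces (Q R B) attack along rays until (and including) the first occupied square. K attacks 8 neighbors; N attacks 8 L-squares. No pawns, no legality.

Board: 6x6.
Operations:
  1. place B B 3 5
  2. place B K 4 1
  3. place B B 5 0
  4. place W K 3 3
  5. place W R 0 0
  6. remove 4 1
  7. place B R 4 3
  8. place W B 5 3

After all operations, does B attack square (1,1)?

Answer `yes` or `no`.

Answer: no

Derivation:
Op 1: place BB@(3,5)
Op 2: place BK@(4,1)
Op 3: place BB@(5,0)
Op 4: place WK@(3,3)
Op 5: place WR@(0,0)
Op 6: remove (4,1)
Op 7: place BR@(4,3)
Op 8: place WB@(5,3)
Per-piece attacks for B:
  BB@(3,5): attacks (4,4) (5,3) (2,4) (1,3) (0,2) [ray(1,-1) blocked at (5,3)]
  BR@(4,3): attacks (4,4) (4,5) (4,2) (4,1) (4,0) (5,3) (3,3) [ray(1,0) blocked at (5,3); ray(-1,0) blocked at (3,3)]
  BB@(5,0): attacks (4,1) (3,2) (2,3) (1,4) (0,5)
B attacks (1,1): no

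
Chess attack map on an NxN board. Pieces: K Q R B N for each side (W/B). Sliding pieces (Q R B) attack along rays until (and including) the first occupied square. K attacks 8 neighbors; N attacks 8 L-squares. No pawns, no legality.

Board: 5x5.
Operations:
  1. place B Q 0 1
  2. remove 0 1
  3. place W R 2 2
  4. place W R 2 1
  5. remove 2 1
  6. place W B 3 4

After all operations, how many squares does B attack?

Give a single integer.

Op 1: place BQ@(0,1)
Op 2: remove (0,1)
Op 3: place WR@(2,2)
Op 4: place WR@(2,1)
Op 5: remove (2,1)
Op 6: place WB@(3,4)
Per-piece attacks for B:
Union (0 distinct): (none)

Answer: 0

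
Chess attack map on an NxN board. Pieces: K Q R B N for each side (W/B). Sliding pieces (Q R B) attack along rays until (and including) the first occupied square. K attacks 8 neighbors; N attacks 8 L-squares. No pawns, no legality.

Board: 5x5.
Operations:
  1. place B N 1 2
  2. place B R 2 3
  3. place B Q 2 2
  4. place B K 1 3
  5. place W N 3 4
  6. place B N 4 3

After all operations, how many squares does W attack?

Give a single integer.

Answer: 3

Derivation:
Op 1: place BN@(1,2)
Op 2: place BR@(2,3)
Op 3: place BQ@(2,2)
Op 4: place BK@(1,3)
Op 5: place WN@(3,4)
Op 6: place BN@(4,3)
Per-piece attacks for W:
  WN@(3,4): attacks (4,2) (2,2) (1,3)
Union (3 distinct): (1,3) (2,2) (4,2)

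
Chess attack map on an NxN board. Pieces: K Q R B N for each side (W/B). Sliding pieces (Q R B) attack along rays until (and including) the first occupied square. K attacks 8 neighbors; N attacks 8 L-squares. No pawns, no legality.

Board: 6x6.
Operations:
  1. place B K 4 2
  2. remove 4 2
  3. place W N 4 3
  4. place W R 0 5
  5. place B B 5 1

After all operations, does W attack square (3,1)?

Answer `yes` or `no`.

Op 1: place BK@(4,2)
Op 2: remove (4,2)
Op 3: place WN@(4,3)
Op 4: place WR@(0,5)
Op 5: place BB@(5,1)
Per-piece attacks for W:
  WR@(0,5): attacks (0,4) (0,3) (0,2) (0,1) (0,0) (1,5) (2,5) (3,5) (4,5) (5,5)
  WN@(4,3): attacks (5,5) (3,5) (2,4) (5,1) (3,1) (2,2)
W attacks (3,1): yes

Answer: yes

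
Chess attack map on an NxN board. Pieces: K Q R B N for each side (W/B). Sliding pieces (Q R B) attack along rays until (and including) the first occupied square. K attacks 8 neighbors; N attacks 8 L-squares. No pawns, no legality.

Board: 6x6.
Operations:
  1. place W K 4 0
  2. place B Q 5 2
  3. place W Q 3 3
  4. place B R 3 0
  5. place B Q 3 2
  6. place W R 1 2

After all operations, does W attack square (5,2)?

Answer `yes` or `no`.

Op 1: place WK@(4,0)
Op 2: place BQ@(5,2)
Op 3: place WQ@(3,3)
Op 4: place BR@(3,0)
Op 5: place BQ@(3,2)
Op 6: place WR@(1,2)
Per-piece attacks for W:
  WR@(1,2): attacks (1,3) (1,4) (1,5) (1,1) (1,0) (2,2) (3,2) (0,2) [ray(1,0) blocked at (3,2)]
  WQ@(3,3): attacks (3,4) (3,5) (3,2) (4,3) (5,3) (2,3) (1,3) (0,3) (4,4) (5,5) (4,2) (5,1) (2,4) (1,5) (2,2) (1,1) (0,0) [ray(0,-1) blocked at (3,2)]
  WK@(4,0): attacks (4,1) (5,0) (3,0) (5,1) (3,1)
W attacks (5,2): no

Answer: no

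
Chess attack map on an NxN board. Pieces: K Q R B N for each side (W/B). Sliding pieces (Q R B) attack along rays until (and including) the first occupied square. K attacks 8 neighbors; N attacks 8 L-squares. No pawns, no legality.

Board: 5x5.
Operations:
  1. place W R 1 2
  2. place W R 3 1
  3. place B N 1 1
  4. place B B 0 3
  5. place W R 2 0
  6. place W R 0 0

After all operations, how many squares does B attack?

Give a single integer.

Answer: 6

Derivation:
Op 1: place WR@(1,2)
Op 2: place WR@(3,1)
Op 3: place BN@(1,1)
Op 4: place BB@(0,3)
Op 5: place WR@(2,0)
Op 6: place WR@(0,0)
Per-piece attacks for B:
  BB@(0,3): attacks (1,4) (1,2) [ray(1,-1) blocked at (1,2)]
  BN@(1,1): attacks (2,3) (3,2) (0,3) (3,0)
Union (6 distinct): (0,3) (1,2) (1,4) (2,3) (3,0) (3,2)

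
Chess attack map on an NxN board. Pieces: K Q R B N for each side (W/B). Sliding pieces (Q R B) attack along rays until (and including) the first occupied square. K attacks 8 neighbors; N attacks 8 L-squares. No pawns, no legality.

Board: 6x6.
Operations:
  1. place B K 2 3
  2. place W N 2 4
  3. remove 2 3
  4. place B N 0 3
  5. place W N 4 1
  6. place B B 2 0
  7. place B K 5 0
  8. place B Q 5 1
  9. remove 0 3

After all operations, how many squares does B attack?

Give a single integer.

Op 1: place BK@(2,3)
Op 2: place WN@(2,4)
Op 3: remove (2,3)
Op 4: place BN@(0,3)
Op 5: place WN@(4,1)
Op 6: place BB@(2,0)
Op 7: place BK@(5,0)
Op 8: place BQ@(5,1)
Op 9: remove (0,3)
Per-piece attacks for B:
  BB@(2,0): attacks (3,1) (4,2) (5,3) (1,1) (0,2)
  BK@(5,0): attacks (5,1) (4,0) (4,1)
  BQ@(5,1): attacks (5,2) (5,3) (5,4) (5,5) (5,0) (4,1) (4,2) (3,3) (2,4) (4,0) [ray(0,-1) blocked at (5,0); ray(-1,0) blocked at (4,1); ray(-1,1) blocked at (2,4)]
Union (14 distinct): (0,2) (1,1) (2,4) (3,1) (3,3) (4,0) (4,1) (4,2) (5,0) (5,1) (5,2) (5,3) (5,4) (5,5)

Answer: 14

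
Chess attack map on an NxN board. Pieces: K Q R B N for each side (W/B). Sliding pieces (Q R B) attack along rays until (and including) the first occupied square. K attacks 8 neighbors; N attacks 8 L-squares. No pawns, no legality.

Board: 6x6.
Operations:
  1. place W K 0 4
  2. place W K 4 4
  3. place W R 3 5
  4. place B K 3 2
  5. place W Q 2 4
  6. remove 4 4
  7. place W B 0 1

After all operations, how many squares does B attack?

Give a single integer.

Op 1: place WK@(0,4)
Op 2: place WK@(4,4)
Op 3: place WR@(3,5)
Op 4: place BK@(3,2)
Op 5: place WQ@(2,4)
Op 6: remove (4,4)
Op 7: place WB@(0,1)
Per-piece attacks for B:
  BK@(3,2): attacks (3,3) (3,1) (4,2) (2,2) (4,3) (4,1) (2,3) (2,1)
Union (8 distinct): (2,1) (2,2) (2,3) (3,1) (3,3) (4,1) (4,2) (4,3)

Answer: 8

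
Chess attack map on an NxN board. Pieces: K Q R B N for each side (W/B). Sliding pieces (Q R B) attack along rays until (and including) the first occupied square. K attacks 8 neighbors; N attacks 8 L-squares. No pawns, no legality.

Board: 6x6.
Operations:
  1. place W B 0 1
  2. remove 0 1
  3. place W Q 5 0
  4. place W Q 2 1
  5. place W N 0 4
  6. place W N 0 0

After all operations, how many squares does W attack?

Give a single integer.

Op 1: place WB@(0,1)
Op 2: remove (0,1)
Op 3: place WQ@(5,0)
Op 4: place WQ@(2,1)
Op 5: place WN@(0,4)
Op 6: place WN@(0,0)
Per-piece attacks for W:
  WN@(0,0): attacks (1,2) (2,1)
  WN@(0,4): attacks (2,5) (1,2) (2,3)
  WQ@(2,1): attacks (2,2) (2,3) (2,4) (2,5) (2,0) (3,1) (4,1) (5,1) (1,1) (0,1) (3,2) (4,3) (5,4) (3,0) (1,2) (0,3) (1,0)
  WQ@(5,0): attacks (5,1) (5,2) (5,3) (5,4) (5,5) (4,0) (3,0) (2,0) (1,0) (0,0) (4,1) (3,2) (2,3) (1,4) (0,5) [ray(-1,0) blocked at (0,0)]
Union (25 distinct): (0,0) (0,1) (0,3) (0,5) (1,0) (1,1) (1,2) (1,4) (2,0) (2,1) (2,2) (2,3) (2,4) (2,5) (3,0) (3,1) (3,2) (4,0) (4,1) (4,3) (5,1) (5,2) (5,3) (5,4) (5,5)

Answer: 25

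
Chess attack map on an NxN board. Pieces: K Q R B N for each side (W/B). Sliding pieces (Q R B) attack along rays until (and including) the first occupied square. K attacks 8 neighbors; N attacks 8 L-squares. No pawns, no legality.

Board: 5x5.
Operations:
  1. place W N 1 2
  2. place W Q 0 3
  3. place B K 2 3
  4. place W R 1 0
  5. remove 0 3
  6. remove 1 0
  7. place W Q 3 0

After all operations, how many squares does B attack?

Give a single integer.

Answer: 8

Derivation:
Op 1: place WN@(1,2)
Op 2: place WQ@(0,3)
Op 3: place BK@(2,3)
Op 4: place WR@(1,0)
Op 5: remove (0,3)
Op 6: remove (1,0)
Op 7: place WQ@(3,0)
Per-piece attacks for B:
  BK@(2,3): attacks (2,4) (2,2) (3,3) (1,3) (3,4) (3,2) (1,4) (1,2)
Union (8 distinct): (1,2) (1,3) (1,4) (2,2) (2,4) (3,2) (3,3) (3,4)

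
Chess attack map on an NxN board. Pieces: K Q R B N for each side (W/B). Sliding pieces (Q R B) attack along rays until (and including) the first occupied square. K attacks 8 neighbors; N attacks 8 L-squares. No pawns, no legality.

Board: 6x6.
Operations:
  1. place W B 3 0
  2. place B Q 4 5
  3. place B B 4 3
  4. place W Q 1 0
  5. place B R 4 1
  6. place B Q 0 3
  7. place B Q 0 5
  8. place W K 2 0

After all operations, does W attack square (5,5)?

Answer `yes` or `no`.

Op 1: place WB@(3,0)
Op 2: place BQ@(4,5)
Op 3: place BB@(4,3)
Op 4: place WQ@(1,0)
Op 5: place BR@(4,1)
Op 6: place BQ@(0,3)
Op 7: place BQ@(0,5)
Op 8: place WK@(2,0)
Per-piece attacks for W:
  WQ@(1,0): attacks (1,1) (1,2) (1,3) (1,4) (1,5) (2,0) (0,0) (2,1) (3,2) (4,3) (0,1) [ray(1,0) blocked at (2,0); ray(1,1) blocked at (4,3)]
  WK@(2,0): attacks (2,1) (3,0) (1,0) (3,1) (1,1)
  WB@(3,0): attacks (4,1) (2,1) (1,2) (0,3) [ray(1,1) blocked at (4,1); ray(-1,1) blocked at (0,3)]
W attacks (5,5): no

Answer: no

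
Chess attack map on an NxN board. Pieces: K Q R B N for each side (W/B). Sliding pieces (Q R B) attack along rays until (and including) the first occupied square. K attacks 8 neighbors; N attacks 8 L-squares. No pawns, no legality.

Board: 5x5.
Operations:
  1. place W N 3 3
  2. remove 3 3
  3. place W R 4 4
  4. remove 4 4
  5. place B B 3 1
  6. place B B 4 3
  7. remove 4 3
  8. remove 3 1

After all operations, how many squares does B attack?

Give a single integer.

Op 1: place WN@(3,3)
Op 2: remove (3,3)
Op 3: place WR@(4,4)
Op 4: remove (4,4)
Op 5: place BB@(3,1)
Op 6: place BB@(4,3)
Op 7: remove (4,3)
Op 8: remove (3,1)
Per-piece attacks for B:
Union (0 distinct): (none)

Answer: 0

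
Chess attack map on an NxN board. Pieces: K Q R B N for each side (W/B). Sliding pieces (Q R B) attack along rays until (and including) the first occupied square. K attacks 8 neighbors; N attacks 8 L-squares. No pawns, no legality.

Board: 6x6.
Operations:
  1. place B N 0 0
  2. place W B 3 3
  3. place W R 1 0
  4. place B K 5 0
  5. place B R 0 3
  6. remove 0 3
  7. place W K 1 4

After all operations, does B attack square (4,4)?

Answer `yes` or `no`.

Answer: no

Derivation:
Op 1: place BN@(0,0)
Op 2: place WB@(3,3)
Op 3: place WR@(1,0)
Op 4: place BK@(5,0)
Op 5: place BR@(0,3)
Op 6: remove (0,3)
Op 7: place WK@(1,4)
Per-piece attacks for B:
  BN@(0,0): attacks (1,2) (2,1)
  BK@(5,0): attacks (5,1) (4,0) (4,1)
B attacks (4,4): no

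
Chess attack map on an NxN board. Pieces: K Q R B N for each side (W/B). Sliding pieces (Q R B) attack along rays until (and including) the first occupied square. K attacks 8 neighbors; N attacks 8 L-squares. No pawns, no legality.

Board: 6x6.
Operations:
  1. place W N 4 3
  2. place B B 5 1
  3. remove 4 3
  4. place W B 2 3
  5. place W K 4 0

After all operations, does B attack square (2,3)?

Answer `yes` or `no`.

Op 1: place WN@(4,3)
Op 2: place BB@(5,1)
Op 3: remove (4,3)
Op 4: place WB@(2,3)
Op 5: place WK@(4,0)
Per-piece attacks for B:
  BB@(5,1): attacks (4,2) (3,3) (2,4) (1,5) (4,0) [ray(-1,-1) blocked at (4,0)]
B attacks (2,3): no

Answer: no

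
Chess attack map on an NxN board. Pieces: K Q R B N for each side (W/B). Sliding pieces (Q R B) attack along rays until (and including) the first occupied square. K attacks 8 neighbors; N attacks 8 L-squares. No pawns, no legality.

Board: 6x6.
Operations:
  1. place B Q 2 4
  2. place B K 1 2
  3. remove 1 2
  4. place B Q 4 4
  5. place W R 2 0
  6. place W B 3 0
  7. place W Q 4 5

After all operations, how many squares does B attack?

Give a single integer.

Op 1: place BQ@(2,4)
Op 2: place BK@(1,2)
Op 3: remove (1,2)
Op 4: place BQ@(4,4)
Op 5: place WR@(2,0)
Op 6: place WB@(3,0)
Op 7: place WQ@(4,5)
Per-piece attacks for B:
  BQ@(2,4): attacks (2,5) (2,3) (2,2) (2,1) (2,0) (3,4) (4,4) (1,4) (0,4) (3,5) (3,3) (4,2) (5,1) (1,5) (1,3) (0,2) [ray(0,-1) blocked at (2,0); ray(1,0) blocked at (4,4)]
  BQ@(4,4): attacks (4,5) (4,3) (4,2) (4,1) (4,0) (5,4) (3,4) (2,4) (5,5) (5,3) (3,5) (3,3) (2,2) (1,1) (0,0) [ray(0,1) blocked at (4,5); ray(-1,0) blocked at (2,4)]
Union (26 distinct): (0,0) (0,2) (0,4) (1,1) (1,3) (1,4) (1,5) (2,0) (2,1) (2,2) (2,3) (2,4) (2,5) (3,3) (3,4) (3,5) (4,0) (4,1) (4,2) (4,3) (4,4) (4,5) (5,1) (5,3) (5,4) (5,5)

Answer: 26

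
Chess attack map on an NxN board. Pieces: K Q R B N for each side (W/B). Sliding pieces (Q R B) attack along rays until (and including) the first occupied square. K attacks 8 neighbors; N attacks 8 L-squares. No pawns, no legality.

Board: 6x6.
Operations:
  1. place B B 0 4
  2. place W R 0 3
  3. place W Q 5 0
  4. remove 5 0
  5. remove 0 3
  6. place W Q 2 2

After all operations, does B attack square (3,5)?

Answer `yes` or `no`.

Op 1: place BB@(0,4)
Op 2: place WR@(0,3)
Op 3: place WQ@(5,0)
Op 4: remove (5,0)
Op 5: remove (0,3)
Op 6: place WQ@(2,2)
Per-piece attacks for B:
  BB@(0,4): attacks (1,5) (1,3) (2,2) [ray(1,-1) blocked at (2,2)]
B attacks (3,5): no

Answer: no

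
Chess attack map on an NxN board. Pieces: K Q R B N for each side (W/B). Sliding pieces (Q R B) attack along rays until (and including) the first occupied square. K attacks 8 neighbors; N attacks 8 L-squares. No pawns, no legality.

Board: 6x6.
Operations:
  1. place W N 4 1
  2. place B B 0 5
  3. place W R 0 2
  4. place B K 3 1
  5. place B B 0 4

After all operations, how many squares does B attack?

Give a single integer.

Answer: 13

Derivation:
Op 1: place WN@(4,1)
Op 2: place BB@(0,5)
Op 3: place WR@(0,2)
Op 4: place BK@(3,1)
Op 5: place BB@(0,4)
Per-piece attacks for B:
  BB@(0,4): attacks (1,5) (1,3) (2,2) (3,1) [ray(1,-1) blocked at (3,1)]
  BB@(0,5): attacks (1,4) (2,3) (3,2) (4,1) [ray(1,-1) blocked at (4,1)]
  BK@(3,1): attacks (3,2) (3,0) (4,1) (2,1) (4,2) (4,0) (2,2) (2,0)
Union (13 distinct): (1,3) (1,4) (1,5) (2,0) (2,1) (2,2) (2,3) (3,0) (3,1) (3,2) (4,0) (4,1) (4,2)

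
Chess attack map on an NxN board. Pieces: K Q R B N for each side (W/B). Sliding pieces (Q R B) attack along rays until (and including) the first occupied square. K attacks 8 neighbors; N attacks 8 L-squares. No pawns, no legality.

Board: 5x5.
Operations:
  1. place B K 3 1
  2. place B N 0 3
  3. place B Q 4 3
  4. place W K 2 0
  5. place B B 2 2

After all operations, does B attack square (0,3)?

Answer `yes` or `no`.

Answer: yes

Derivation:
Op 1: place BK@(3,1)
Op 2: place BN@(0,3)
Op 3: place BQ@(4,3)
Op 4: place WK@(2,0)
Op 5: place BB@(2,2)
Per-piece attacks for B:
  BN@(0,3): attacks (2,4) (1,1) (2,2)
  BB@(2,2): attacks (3,3) (4,4) (3,1) (1,3) (0,4) (1,1) (0,0) [ray(1,-1) blocked at (3,1)]
  BK@(3,1): attacks (3,2) (3,0) (4,1) (2,1) (4,2) (4,0) (2,2) (2,0)
  BQ@(4,3): attacks (4,4) (4,2) (4,1) (4,0) (3,3) (2,3) (1,3) (0,3) (3,4) (3,2) (2,1) (1,0) [ray(-1,0) blocked at (0,3)]
B attacks (0,3): yes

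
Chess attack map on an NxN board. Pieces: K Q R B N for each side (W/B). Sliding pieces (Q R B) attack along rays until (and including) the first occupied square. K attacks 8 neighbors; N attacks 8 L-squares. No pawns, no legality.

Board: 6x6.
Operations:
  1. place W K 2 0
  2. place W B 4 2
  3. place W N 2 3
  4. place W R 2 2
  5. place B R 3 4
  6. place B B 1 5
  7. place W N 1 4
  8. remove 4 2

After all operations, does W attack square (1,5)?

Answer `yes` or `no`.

Op 1: place WK@(2,0)
Op 2: place WB@(4,2)
Op 3: place WN@(2,3)
Op 4: place WR@(2,2)
Op 5: place BR@(3,4)
Op 6: place BB@(1,5)
Op 7: place WN@(1,4)
Op 8: remove (4,2)
Per-piece attacks for W:
  WN@(1,4): attacks (3,5) (2,2) (3,3) (0,2)
  WK@(2,0): attacks (2,1) (3,0) (1,0) (3,1) (1,1)
  WR@(2,2): attacks (2,3) (2,1) (2,0) (3,2) (4,2) (5,2) (1,2) (0,2) [ray(0,1) blocked at (2,3); ray(0,-1) blocked at (2,0)]
  WN@(2,3): attacks (3,5) (4,4) (1,5) (0,4) (3,1) (4,2) (1,1) (0,2)
W attacks (1,5): yes

Answer: yes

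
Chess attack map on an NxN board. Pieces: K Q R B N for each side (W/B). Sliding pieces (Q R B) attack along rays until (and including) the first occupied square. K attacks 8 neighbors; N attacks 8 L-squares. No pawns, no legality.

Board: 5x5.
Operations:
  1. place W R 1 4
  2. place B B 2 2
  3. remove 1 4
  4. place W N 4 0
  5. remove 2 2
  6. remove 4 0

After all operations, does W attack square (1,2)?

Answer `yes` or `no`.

Answer: no

Derivation:
Op 1: place WR@(1,4)
Op 2: place BB@(2,2)
Op 3: remove (1,4)
Op 4: place WN@(4,0)
Op 5: remove (2,2)
Op 6: remove (4,0)
Per-piece attacks for W:
W attacks (1,2): no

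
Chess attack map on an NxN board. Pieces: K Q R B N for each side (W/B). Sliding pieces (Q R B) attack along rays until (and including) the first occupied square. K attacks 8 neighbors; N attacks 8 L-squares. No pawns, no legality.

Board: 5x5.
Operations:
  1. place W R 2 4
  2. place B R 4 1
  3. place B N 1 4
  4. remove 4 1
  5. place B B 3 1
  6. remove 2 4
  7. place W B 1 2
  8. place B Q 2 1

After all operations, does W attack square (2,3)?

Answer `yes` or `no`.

Op 1: place WR@(2,4)
Op 2: place BR@(4,1)
Op 3: place BN@(1,4)
Op 4: remove (4,1)
Op 5: place BB@(3,1)
Op 6: remove (2,4)
Op 7: place WB@(1,2)
Op 8: place BQ@(2,1)
Per-piece attacks for W:
  WB@(1,2): attacks (2,3) (3,4) (2,1) (0,3) (0,1) [ray(1,-1) blocked at (2,1)]
W attacks (2,3): yes

Answer: yes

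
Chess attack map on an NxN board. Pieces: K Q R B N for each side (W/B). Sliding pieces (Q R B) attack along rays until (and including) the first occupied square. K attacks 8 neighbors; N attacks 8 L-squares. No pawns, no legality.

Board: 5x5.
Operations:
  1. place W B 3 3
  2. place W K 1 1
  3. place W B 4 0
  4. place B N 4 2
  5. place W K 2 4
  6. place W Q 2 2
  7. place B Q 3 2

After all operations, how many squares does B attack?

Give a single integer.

Op 1: place WB@(3,3)
Op 2: place WK@(1,1)
Op 3: place WB@(4,0)
Op 4: place BN@(4,2)
Op 5: place WK@(2,4)
Op 6: place WQ@(2,2)
Op 7: place BQ@(3,2)
Per-piece attacks for B:
  BQ@(3,2): attacks (3,3) (3,1) (3,0) (4,2) (2,2) (4,3) (4,1) (2,3) (1,4) (2,1) (1,0) [ray(0,1) blocked at (3,3); ray(1,0) blocked at (4,2); ray(-1,0) blocked at (2,2)]
  BN@(4,2): attacks (3,4) (2,3) (3,0) (2,1)
Union (12 distinct): (1,0) (1,4) (2,1) (2,2) (2,3) (3,0) (3,1) (3,3) (3,4) (4,1) (4,2) (4,3)

Answer: 12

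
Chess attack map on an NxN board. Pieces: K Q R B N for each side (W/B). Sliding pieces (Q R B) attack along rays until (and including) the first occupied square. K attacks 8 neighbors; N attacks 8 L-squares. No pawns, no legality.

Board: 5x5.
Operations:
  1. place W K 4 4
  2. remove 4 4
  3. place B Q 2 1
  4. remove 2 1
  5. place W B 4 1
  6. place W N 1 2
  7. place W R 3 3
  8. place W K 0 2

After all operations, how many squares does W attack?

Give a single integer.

Op 1: place WK@(4,4)
Op 2: remove (4,4)
Op 3: place BQ@(2,1)
Op 4: remove (2,1)
Op 5: place WB@(4,1)
Op 6: place WN@(1,2)
Op 7: place WR@(3,3)
Op 8: place WK@(0,2)
Per-piece attacks for W:
  WK@(0,2): attacks (0,3) (0,1) (1,2) (1,3) (1,1)
  WN@(1,2): attacks (2,4) (3,3) (0,4) (2,0) (3,1) (0,0)
  WR@(3,3): attacks (3,4) (3,2) (3,1) (3,0) (4,3) (2,3) (1,3) (0,3)
  WB@(4,1): attacks (3,2) (2,3) (1,4) (3,0)
Union (17 distinct): (0,0) (0,1) (0,3) (0,4) (1,1) (1,2) (1,3) (1,4) (2,0) (2,3) (2,4) (3,0) (3,1) (3,2) (3,3) (3,4) (4,3)

Answer: 17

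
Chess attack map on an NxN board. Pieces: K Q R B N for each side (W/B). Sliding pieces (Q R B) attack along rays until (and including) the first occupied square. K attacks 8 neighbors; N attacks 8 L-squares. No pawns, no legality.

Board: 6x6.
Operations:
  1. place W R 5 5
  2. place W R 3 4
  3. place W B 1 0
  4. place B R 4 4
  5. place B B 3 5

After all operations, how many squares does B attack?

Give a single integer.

Op 1: place WR@(5,5)
Op 2: place WR@(3,4)
Op 3: place WB@(1,0)
Op 4: place BR@(4,4)
Op 5: place BB@(3,5)
Per-piece attacks for B:
  BB@(3,5): attacks (4,4) (2,4) (1,3) (0,2) [ray(1,-1) blocked at (4,4)]
  BR@(4,4): attacks (4,5) (4,3) (4,2) (4,1) (4,0) (5,4) (3,4) [ray(-1,0) blocked at (3,4)]
Union (11 distinct): (0,2) (1,3) (2,4) (3,4) (4,0) (4,1) (4,2) (4,3) (4,4) (4,5) (5,4)

Answer: 11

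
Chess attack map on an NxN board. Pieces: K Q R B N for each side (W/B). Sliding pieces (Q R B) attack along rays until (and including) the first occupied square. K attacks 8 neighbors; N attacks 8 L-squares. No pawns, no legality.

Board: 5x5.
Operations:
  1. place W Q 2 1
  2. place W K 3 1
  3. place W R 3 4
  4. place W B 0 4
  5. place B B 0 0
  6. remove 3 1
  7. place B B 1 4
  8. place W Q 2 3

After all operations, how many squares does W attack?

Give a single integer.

Op 1: place WQ@(2,1)
Op 2: place WK@(3,1)
Op 3: place WR@(3,4)
Op 4: place WB@(0,4)
Op 5: place BB@(0,0)
Op 6: remove (3,1)
Op 7: place BB@(1,4)
Op 8: place WQ@(2,3)
Per-piece attacks for W:
  WB@(0,4): attacks (1,3) (2,2) (3,1) (4,0)
  WQ@(2,1): attacks (2,2) (2,3) (2,0) (3,1) (4,1) (1,1) (0,1) (3,2) (4,3) (3,0) (1,2) (0,3) (1,0) [ray(0,1) blocked at (2,3)]
  WQ@(2,3): attacks (2,4) (2,2) (2,1) (3,3) (4,3) (1,3) (0,3) (3,4) (3,2) (4,1) (1,4) (1,2) (0,1) [ray(0,-1) blocked at (2,1); ray(1,1) blocked at (3,4); ray(-1,1) blocked at (1,4)]
  WR@(3,4): attacks (3,3) (3,2) (3,1) (3,0) (4,4) (2,4) (1,4) [ray(-1,0) blocked at (1,4)]
Union (21 distinct): (0,1) (0,3) (1,0) (1,1) (1,2) (1,3) (1,4) (2,0) (2,1) (2,2) (2,3) (2,4) (3,0) (3,1) (3,2) (3,3) (3,4) (4,0) (4,1) (4,3) (4,4)

Answer: 21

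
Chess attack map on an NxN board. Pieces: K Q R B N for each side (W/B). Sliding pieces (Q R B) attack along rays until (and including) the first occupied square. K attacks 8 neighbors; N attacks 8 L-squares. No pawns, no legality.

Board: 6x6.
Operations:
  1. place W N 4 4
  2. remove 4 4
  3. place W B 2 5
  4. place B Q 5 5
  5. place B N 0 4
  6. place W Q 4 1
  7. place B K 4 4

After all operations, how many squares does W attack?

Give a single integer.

Op 1: place WN@(4,4)
Op 2: remove (4,4)
Op 3: place WB@(2,5)
Op 4: place BQ@(5,5)
Op 5: place BN@(0,4)
Op 6: place WQ@(4,1)
Op 7: place BK@(4,4)
Per-piece attacks for W:
  WB@(2,5): attacks (3,4) (4,3) (5,2) (1,4) (0,3)
  WQ@(4,1): attacks (4,2) (4,3) (4,4) (4,0) (5,1) (3,1) (2,1) (1,1) (0,1) (5,2) (5,0) (3,2) (2,3) (1,4) (0,5) (3,0) [ray(0,1) blocked at (4,4)]
Union (18 distinct): (0,1) (0,3) (0,5) (1,1) (1,4) (2,1) (2,3) (3,0) (3,1) (3,2) (3,4) (4,0) (4,2) (4,3) (4,4) (5,0) (5,1) (5,2)

Answer: 18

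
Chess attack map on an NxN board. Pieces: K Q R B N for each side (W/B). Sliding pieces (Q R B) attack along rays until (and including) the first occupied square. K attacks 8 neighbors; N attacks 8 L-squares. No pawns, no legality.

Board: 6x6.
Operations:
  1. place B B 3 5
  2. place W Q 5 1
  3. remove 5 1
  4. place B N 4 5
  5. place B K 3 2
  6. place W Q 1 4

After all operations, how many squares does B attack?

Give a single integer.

Op 1: place BB@(3,5)
Op 2: place WQ@(5,1)
Op 3: remove (5,1)
Op 4: place BN@(4,5)
Op 5: place BK@(3,2)
Op 6: place WQ@(1,4)
Per-piece attacks for B:
  BK@(3,2): attacks (3,3) (3,1) (4,2) (2,2) (4,3) (4,1) (2,3) (2,1)
  BB@(3,5): attacks (4,4) (5,3) (2,4) (1,3) (0,2)
  BN@(4,5): attacks (5,3) (3,3) (2,4)
Union (13 distinct): (0,2) (1,3) (2,1) (2,2) (2,3) (2,4) (3,1) (3,3) (4,1) (4,2) (4,3) (4,4) (5,3)

Answer: 13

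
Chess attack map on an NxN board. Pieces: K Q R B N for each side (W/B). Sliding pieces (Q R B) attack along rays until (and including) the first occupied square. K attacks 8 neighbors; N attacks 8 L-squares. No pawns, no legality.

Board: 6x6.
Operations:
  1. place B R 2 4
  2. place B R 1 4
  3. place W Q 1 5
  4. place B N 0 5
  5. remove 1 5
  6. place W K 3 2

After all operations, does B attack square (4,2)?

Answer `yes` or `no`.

Answer: no

Derivation:
Op 1: place BR@(2,4)
Op 2: place BR@(1,4)
Op 3: place WQ@(1,5)
Op 4: place BN@(0,5)
Op 5: remove (1,5)
Op 6: place WK@(3,2)
Per-piece attacks for B:
  BN@(0,5): attacks (1,3) (2,4)
  BR@(1,4): attacks (1,5) (1,3) (1,2) (1,1) (1,0) (2,4) (0,4) [ray(1,0) blocked at (2,4)]
  BR@(2,4): attacks (2,5) (2,3) (2,2) (2,1) (2,0) (3,4) (4,4) (5,4) (1,4) [ray(-1,0) blocked at (1,4)]
B attacks (4,2): no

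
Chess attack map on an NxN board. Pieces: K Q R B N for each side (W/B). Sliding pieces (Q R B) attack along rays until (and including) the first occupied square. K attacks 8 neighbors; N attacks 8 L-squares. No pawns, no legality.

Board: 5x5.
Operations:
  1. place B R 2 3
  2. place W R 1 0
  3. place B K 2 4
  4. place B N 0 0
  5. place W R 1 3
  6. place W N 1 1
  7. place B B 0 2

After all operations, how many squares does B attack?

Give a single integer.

Answer: 12

Derivation:
Op 1: place BR@(2,3)
Op 2: place WR@(1,0)
Op 3: place BK@(2,4)
Op 4: place BN@(0,0)
Op 5: place WR@(1,3)
Op 6: place WN@(1,1)
Op 7: place BB@(0,2)
Per-piece attacks for B:
  BN@(0,0): attacks (1,2) (2,1)
  BB@(0,2): attacks (1,3) (1,1) [ray(1,1) blocked at (1,3); ray(1,-1) blocked at (1,1)]
  BR@(2,3): attacks (2,4) (2,2) (2,1) (2,0) (3,3) (4,3) (1,3) [ray(0,1) blocked at (2,4); ray(-1,0) blocked at (1,3)]
  BK@(2,4): attacks (2,3) (3,4) (1,4) (3,3) (1,3)
Union (12 distinct): (1,1) (1,2) (1,3) (1,4) (2,0) (2,1) (2,2) (2,3) (2,4) (3,3) (3,4) (4,3)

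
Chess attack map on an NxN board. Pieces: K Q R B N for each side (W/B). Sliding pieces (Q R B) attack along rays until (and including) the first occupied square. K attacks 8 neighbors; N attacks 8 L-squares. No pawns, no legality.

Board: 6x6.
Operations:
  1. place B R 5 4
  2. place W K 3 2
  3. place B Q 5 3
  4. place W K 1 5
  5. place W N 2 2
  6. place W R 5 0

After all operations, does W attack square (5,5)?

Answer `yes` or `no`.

Op 1: place BR@(5,4)
Op 2: place WK@(3,2)
Op 3: place BQ@(5,3)
Op 4: place WK@(1,5)
Op 5: place WN@(2,2)
Op 6: place WR@(5,0)
Per-piece attacks for W:
  WK@(1,5): attacks (1,4) (2,5) (0,5) (2,4) (0,4)
  WN@(2,2): attacks (3,4) (4,3) (1,4) (0,3) (3,0) (4,1) (1,0) (0,1)
  WK@(3,2): attacks (3,3) (3,1) (4,2) (2,2) (4,3) (4,1) (2,3) (2,1)
  WR@(5,0): attacks (5,1) (5,2) (5,3) (4,0) (3,0) (2,0) (1,0) (0,0) [ray(0,1) blocked at (5,3)]
W attacks (5,5): no

Answer: no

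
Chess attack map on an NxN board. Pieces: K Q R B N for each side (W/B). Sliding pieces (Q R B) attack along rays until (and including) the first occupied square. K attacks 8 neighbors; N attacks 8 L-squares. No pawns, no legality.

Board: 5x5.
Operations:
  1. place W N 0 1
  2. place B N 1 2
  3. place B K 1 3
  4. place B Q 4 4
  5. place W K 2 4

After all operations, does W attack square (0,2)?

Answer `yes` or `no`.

Op 1: place WN@(0,1)
Op 2: place BN@(1,2)
Op 3: place BK@(1,3)
Op 4: place BQ@(4,4)
Op 5: place WK@(2,4)
Per-piece attacks for W:
  WN@(0,1): attacks (1,3) (2,2) (2,0)
  WK@(2,4): attacks (2,3) (3,4) (1,4) (3,3) (1,3)
W attacks (0,2): no

Answer: no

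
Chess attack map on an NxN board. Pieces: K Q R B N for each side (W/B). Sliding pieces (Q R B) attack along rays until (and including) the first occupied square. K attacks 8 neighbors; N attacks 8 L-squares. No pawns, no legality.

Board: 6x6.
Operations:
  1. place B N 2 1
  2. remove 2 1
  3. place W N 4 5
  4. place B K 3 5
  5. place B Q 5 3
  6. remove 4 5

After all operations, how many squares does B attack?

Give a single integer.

Answer: 19

Derivation:
Op 1: place BN@(2,1)
Op 2: remove (2,1)
Op 3: place WN@(4,5)
Op 4: place BK@(3,5)
Op 5: place BQ@(5,3)
Op 6: remove (4,5)
Per-piece attacks for B:
  BK@(3,5): attacks (3,4) (4,5) (2,5) (4,4) (2,4)
  BQ@(5,3): attacks (5,4) (5,5) (5,2) (5,1) (5,0) (4,3) (3,3) (2,3) (1,3) (0,3) (4,4) (3,5) (4,2) (3,1) (2,0) [ray(-1,1) blocked at (3,5)]
Union (19 distinct): (0,3) (1,3) (2,0) (2,3) (2,4) (2,5) (3,1) (3,3) (3,4) (3,5) (4,2) (4,3) (4,4) (4,5) (5,0) (5,1) (5,2) (5,4) (5,5)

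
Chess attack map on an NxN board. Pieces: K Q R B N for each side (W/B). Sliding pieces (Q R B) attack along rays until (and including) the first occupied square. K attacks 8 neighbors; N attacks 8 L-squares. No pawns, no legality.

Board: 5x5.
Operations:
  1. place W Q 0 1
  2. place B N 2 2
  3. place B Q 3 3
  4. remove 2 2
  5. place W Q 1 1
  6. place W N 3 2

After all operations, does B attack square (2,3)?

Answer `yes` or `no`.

Op 1: place WQ@(0,1)
Op 2: place BN@(2,2)
Op 3: place BQ@(3,3)
Op 4: remove (2,2)
Op 5: place WQ@(1,1)
Op 6: place WN@(3,2)
Per-piece attacks for B:
  BQ@(3,3): attacks (3,4) (3,2) (4,3) (2,3) (1,3) (0,3) (4,4) (4,2) (2,4) (2,2) (1,1) [ray(0,-1) blocked at (3,2); ray(-1,-1) blocked at (1,1)]
B attacks (2,3): yes

Answer: yes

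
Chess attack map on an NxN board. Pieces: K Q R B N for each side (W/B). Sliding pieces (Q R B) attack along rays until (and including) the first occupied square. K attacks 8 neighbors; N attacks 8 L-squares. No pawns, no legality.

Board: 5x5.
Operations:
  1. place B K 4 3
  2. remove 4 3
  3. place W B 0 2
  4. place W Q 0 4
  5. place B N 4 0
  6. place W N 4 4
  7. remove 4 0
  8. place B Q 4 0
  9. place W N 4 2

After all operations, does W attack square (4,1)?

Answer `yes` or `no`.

Answer: no

Derivation:
Op 1: place BK@(4,3)
Op 2: remove (4,3)
Op 3: place WB@(0,2)
Op 4: place WQ@(0,4)
Op 5: place BN@(4,0)
Op 6: place WN@(4,4)
Op 7: remove (4,0)
Op 8: place BQ@(4,0)
Op 9: place WN@(4,2)
Per-piece attacks for W:
  WB@(0,2): attacks (1,3) (2,4) (1,1) (2,0)
  WQ@(0,4): attacks (0,3) (0,2) (1,4) (2,4) (3,4) (4,4) (1,3) (2,2) (3,1) (4,0) [ray(0,-1) blocked at (0,2); ray(1,0) blocked at (4,4); ray(1,-1) blocked at (4,0)]
  WN@(4,2): attacks (3,4) (2,3) (3,0) (2,1)
  WN@(4,4): attacks (3,2) (2,3)
W attacks (4,1): no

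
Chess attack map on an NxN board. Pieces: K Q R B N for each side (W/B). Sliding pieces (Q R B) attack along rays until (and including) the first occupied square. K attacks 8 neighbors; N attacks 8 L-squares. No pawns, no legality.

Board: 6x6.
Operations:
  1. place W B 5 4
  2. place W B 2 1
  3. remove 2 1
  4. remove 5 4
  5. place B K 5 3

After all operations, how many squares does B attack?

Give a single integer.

Answer: 5

Derivation:
Op 1: place WB@(5,4)
Op 2: place WB@(2,1)
Op 3: remove (2,1)
Op 4: remove (5,4)
Op 5: place BK@(5,3)
Per-piece attacks for B:
  BK@(5,3): attacks (5,4) (5,2) (4,3) (4,4) (4,2)
Union (5 distinct): (4,2) (4,3) (4,4) (5,2) (5,4)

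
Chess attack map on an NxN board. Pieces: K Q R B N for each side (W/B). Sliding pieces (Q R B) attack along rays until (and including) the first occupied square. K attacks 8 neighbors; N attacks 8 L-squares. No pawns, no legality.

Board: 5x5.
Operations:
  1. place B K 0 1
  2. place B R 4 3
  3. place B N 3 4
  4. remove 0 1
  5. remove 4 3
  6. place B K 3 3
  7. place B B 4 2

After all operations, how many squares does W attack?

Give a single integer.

Op 1: place BK@(0,1)
Op 2: place BR@(4,3)
Op 3: place BN@(3,4)
Op 4: remove (0,1)
Op 5: remove (4,3)
Op 6: place BK@(3,3)
Op 7: place BB@(4,2)
Per-piece attacks for W:
Union (0 distinct): (none)

Answer: 0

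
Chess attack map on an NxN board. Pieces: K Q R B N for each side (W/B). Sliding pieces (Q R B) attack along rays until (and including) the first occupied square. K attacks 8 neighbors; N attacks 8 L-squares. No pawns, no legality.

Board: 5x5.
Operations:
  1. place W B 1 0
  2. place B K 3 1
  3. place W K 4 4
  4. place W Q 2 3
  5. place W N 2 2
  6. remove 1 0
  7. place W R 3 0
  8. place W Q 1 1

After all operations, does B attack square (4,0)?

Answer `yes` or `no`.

Op 1: place WB@(1,0)
Op 2: place BK@(3,1)
Op 3: place WK@(4,4)
Op 4: place WQ@(2,3)
Op 5: place WN@(2,2)
Op 6: remove (1,0)
Op 7: place WR@(3,0)
Op 8: place WQ@(1,1)
Per-piece attacks for B:
  BK@(3,1): attacks (3,2) (3,0) (4,1) (2,1) (4,2) (4,0) (2,2) (2,0)
B attacks (4,0): yes

Answer: yes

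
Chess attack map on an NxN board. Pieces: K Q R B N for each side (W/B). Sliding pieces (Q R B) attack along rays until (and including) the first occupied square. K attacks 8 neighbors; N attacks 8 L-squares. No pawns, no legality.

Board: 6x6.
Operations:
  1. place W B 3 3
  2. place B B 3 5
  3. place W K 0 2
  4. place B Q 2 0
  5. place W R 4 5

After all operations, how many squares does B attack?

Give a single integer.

Op 1: place WB@(3,3)
Op 2: place BB@(3,5)
Op 3: place WK@(0,2)
Op 4: place BQ@(2,0)
Op 5: place WR@(4,5)
Per-piece attacks for B:
  BQ@(2,0): attacks (2,1) (2,2) (2,3) (2,4) (2,5) (3,0) (4,0) (5,0) (1,0) (0,0) (3,1) (4,2) (5,3) (1,1) (0,2) [ray(-1,1) blocked at (0,2)]
  BB@(3,5): attacks (4,4) (5,3) (2,4) (1,3) (0,2) [ray(-1,-1) blocked at (0,2)]
Union (17 distinct): (0,0) (0,2) (1,0) (1,1) (1,3) (2,1) (2,2) (2,3) (2,4) (2,5) (3,0) (3,1) (4,0) (4,2) (4,4) (5,0) (5,3)

Answer: 17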